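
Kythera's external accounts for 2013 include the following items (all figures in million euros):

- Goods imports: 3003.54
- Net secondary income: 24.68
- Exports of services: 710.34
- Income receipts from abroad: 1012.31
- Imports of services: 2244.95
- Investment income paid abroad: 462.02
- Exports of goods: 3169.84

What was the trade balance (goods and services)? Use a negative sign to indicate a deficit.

Goods balance = 3169.84 - 3003.54 = 166.30
Services balance = 710.34 - 2244.95 = -1534.61
Trade balance (goods + services) = 166.30 + (-1534.61) = -1368.31

-1368.31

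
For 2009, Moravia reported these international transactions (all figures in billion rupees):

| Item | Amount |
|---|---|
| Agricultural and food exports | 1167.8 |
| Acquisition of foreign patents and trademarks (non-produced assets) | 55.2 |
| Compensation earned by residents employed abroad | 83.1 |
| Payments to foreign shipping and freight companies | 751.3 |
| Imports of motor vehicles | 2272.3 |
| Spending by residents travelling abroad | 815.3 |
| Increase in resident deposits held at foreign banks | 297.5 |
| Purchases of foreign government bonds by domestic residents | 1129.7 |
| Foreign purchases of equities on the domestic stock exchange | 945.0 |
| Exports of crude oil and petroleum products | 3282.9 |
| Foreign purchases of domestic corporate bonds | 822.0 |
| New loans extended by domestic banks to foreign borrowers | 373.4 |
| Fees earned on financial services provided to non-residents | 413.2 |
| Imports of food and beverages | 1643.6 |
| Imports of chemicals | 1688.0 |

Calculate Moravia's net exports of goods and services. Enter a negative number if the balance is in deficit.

Goods: -1688.0 + 3282.9 - 2272.3 - 1643.6 + 1167.8 = -1153.2
Services: 413.2 - 815.3 - 751.3 = -1153.4
Trade balance = -1153.2 + (-1153.4) = -2306.6
(Excluded from the trade balance — capital account: acquisition of foreign patents and trademarks (non-produced assets) 55.2; primary income: compensation earned by residents employed abroad 83.1; financial account: increase in resident deposits held at foreign banks 297.5, purchases of foreign government bonds by domestic residents 1129.7, foreign purchases of equities on the domestic stock exchange 945.0, foreign purchases of domestic corporate bonds 822.0, new loans extended by domestic banks to foreign borrowers 373.4.)

-2306.6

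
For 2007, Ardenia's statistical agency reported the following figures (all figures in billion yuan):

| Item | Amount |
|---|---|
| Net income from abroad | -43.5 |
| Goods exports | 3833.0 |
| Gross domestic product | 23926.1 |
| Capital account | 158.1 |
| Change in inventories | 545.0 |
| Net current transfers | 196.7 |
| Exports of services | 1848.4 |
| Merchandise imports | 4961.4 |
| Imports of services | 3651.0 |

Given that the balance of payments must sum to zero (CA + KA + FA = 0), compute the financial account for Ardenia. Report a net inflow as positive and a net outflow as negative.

2619.7

Goods balance = 3833.0 - 4961.4 = -1128.4
Services balance = 1848.4 - 3651.0 = -1802.6
Trade balance (goods + services) = -1128.4 + (-1802.6) = -2931.0
Net primary income = -43.5
Net secondary income = 196.7
Current account = -2931.0 + (-43.5) + 196.7 = -2777.8
Financial account = -(-2777.8 + 158.1) = 2619.7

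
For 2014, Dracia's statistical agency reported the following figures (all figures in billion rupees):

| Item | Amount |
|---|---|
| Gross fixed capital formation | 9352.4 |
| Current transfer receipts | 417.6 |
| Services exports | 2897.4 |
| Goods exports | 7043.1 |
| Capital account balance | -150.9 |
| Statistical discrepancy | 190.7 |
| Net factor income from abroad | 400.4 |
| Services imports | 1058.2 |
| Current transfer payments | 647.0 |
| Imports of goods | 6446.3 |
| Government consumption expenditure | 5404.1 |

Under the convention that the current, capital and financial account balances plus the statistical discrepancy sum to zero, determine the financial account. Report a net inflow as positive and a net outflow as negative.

-2646.8

Goods balance = 7043.1 - 6446.3 = 596.8
Services balance = 2897.4 - 1058.2 = 1839.2
Trade balance (goods + services) = 596.8 + 1839.2 = 2436.0
Net primary income = 400.4
Net secondary income = 417.6 - 647.0 = -229.4
Current account = 2436.0 + 400.4 + (-229.4) = 2607.0
Financial account = -(2607.0 + (-150.9) + 190.7) = -2646.8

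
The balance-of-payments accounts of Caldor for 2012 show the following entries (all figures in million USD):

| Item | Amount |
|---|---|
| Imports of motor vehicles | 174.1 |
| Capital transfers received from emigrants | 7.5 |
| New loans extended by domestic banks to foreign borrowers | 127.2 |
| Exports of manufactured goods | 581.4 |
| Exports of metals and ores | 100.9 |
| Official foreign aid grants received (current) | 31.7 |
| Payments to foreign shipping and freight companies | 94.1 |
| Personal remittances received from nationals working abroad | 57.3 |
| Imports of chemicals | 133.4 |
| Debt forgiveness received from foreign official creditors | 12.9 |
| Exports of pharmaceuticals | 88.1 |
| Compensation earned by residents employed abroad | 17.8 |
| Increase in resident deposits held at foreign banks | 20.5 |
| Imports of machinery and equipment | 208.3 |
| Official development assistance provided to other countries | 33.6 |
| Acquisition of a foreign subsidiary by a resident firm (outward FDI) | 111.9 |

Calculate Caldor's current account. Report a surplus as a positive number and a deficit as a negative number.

Goods: -133.4 + 100.9 - 208.3 - 174.1 + 581.4 + 88.1 = 254.6
Services: -94.1
Primary income: 17.8
Secondary income: 57.3 - 33.6 + 31.7 = 55.4
Current account = 254.6 + (-94.1) + 17.8 + 55.4 = 233.7
(Excluded from the current account — capital account: capital transfers received from emigrants 7.5, debt forgiveness received from foreign official creditors 12.9; financial account: new loans extended by domestic banks to foreign borrowers 127.2, increase in resident deposits held at foreign banks 20.5, acquisition of a foreign subsidiary by a resident firm (outward FDI) 111.9.)

233.7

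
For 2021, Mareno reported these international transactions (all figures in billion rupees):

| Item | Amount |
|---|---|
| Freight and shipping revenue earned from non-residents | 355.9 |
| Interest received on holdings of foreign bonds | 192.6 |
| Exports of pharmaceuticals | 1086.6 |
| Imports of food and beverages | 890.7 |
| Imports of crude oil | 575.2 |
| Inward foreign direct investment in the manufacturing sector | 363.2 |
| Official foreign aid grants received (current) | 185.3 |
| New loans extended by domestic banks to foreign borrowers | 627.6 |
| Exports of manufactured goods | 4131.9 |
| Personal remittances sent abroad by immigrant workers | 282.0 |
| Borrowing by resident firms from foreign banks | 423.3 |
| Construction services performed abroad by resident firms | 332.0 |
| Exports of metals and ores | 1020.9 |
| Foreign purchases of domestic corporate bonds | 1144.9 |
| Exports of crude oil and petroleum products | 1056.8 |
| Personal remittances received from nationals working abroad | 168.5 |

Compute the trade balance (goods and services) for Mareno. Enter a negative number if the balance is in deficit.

6518.2

Goods: 1020.9 + 1056.8 - 890.7 + 1086.6 + 4131.9 - 575.2 = 5830.3
Services: 332.0 + 355.9 = 687.9
Trade balance = 5830.3 + 687.9 = 6518.2
(Excluded from the trade balance — primary income: interest received on holdings of foreign bonds 192.6; financial account: inward foreign direct investment in the manufacturing sector 363.2, new loans extended by domestic banks to foreign borrowers 627.6, borrowing by resident firms from foreign banks 423.3, foreign purchases of domestic corporate bonds 1144.9; secondary income: official foreign aid grants received (current) 185.3, personal remittances sent abroad by immigrant workers 282.0, personal remittances received from nationals working abroad 168.5.)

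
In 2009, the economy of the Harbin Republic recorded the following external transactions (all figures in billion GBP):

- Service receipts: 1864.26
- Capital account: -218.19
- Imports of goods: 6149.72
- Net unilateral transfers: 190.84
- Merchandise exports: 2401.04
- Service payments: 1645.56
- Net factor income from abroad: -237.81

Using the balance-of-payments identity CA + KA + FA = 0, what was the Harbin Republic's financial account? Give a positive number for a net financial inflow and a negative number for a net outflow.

Goods balance = 2401.04 - 6149.72 = -3748.68
Services balance = 1864.26 - 1645.56 = 218.70
Trade balance (goods + services) = -3748.68 + 218.70 = -3529.98
Net primary income = -237.81
Net secondary income = 190.84
Current account = -3529.98 + (-237.81) + 190.84 = -3576.95
Financial account = -(-3576.95 + (-218.19)) = 3795.14

3795.14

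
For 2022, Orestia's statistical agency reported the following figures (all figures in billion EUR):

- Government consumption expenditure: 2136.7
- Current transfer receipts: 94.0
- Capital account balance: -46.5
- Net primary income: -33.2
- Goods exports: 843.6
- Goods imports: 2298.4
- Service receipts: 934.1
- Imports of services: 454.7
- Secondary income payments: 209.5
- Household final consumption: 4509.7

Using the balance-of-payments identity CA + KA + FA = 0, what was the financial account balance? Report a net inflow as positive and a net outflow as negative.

1170.6

Goods balance = 843.6 - 2298.4 = -1454.8
Services balance = 934.1 - 454.7 = 479.4
Trade balance (goods + services) = -1454.8 + 479.4 = -975.4
Net primary income = -33.2
Net secondary income = 94.0 - 209.5 = -115.5
Current account = -975.4 + (-33.2) + (-115.5) = -1124.1
Financial account = -(-1124.1 + (-46.5)) = 1170.6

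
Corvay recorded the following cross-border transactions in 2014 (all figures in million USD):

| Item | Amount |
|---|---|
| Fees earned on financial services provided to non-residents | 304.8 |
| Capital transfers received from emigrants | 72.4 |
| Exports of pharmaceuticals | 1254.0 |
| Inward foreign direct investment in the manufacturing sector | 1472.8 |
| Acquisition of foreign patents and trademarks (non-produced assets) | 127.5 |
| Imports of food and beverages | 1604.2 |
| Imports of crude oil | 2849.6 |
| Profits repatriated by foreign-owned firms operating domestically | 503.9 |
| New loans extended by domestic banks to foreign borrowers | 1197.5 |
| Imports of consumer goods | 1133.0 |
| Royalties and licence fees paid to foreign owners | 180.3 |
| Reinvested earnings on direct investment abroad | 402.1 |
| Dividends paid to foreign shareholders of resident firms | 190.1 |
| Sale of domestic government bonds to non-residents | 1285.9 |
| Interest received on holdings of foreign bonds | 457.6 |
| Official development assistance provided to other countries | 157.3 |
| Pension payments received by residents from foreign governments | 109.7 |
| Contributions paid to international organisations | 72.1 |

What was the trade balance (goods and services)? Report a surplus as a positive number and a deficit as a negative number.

-4208.3

Goods: 1254.0 - 2849.6 - 1604.2 - 1133.0 = -4332.8
Services: -180.3 + 304.8 = 124.5
Trade balance = -4332.8 + 124.5 = -4208.3
(Excluded from the trade balance — capital account: capital transfers received from emigrants 72.4, acquisition of foreign patents and trademarks (non-produced assets) 127.5; financial account: inward foreign direct investment in the manufacturing sector 1472.8, new loans extended by domestic banks to foreign borrowers 1197.5, sale of domestic government bonds to non-residents 1285.9; primary income: profits repatriated by foreign-owned firms operating domestically 503.9, reinvested earnings on direct investment abroad 402.1, dividends paid to foreign shareholders of resident firms 190.1, interest received on holdings of foreign bonds 457.6; secondary income: official development assistance provided to other countries 157.3, pension payments received by residents from foreign governments 109.7, contributions paid to international organisations 72.1.)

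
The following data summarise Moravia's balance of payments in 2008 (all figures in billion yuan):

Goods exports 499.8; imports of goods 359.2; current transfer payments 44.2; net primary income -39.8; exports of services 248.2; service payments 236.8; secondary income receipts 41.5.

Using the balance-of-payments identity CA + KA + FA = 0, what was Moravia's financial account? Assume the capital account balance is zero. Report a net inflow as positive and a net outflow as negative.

-109.5

Goods balance = 499.8 - 359.2 = 140.6
Services balance = 248.2 - 236.8 = 11.4
Trade balance (goods + services) = 140.6 + 11.4 = 152.0
Net primary income = -39.8
Net secondary income = 41.5 - 44.2 = -2.7
Current account = 152.0 + (-39.8) + (-2.7) = 109.5
Financial account = -(109.5) = -109.5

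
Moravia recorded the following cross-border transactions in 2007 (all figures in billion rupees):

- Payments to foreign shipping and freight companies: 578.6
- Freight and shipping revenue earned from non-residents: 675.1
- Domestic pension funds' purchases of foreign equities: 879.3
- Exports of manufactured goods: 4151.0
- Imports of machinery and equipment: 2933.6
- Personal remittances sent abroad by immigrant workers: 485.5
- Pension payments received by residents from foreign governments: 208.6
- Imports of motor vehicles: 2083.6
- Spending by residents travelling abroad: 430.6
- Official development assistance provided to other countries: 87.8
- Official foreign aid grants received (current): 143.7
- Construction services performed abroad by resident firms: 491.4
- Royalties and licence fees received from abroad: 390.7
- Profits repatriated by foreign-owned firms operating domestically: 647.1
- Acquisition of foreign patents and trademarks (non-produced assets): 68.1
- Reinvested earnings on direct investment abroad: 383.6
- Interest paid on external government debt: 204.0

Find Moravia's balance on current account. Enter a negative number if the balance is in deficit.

Goods: -2083.6 - 2933.6 + 4151.0 = -866.2
Services: 390.7 + 491.4 + 675.1 - 430.6 - 578.6 = 548.0
Primary income: 383.6 - 647.1 - 204.0 = -467.5
Secondary income: 143.7 + 208.6 - 485.5 - 87.8 = -221.0
Current account = (-866.2) + 548.0 + (-467.5) + (-221.0) = -1006.7
(Excluded from the current account — financial account: domestic pension funds' purchases of foreign equities 879.3; capital account: acquisition of foreign patents and trademarks (non-produced assets) 68.1.)

-1006.7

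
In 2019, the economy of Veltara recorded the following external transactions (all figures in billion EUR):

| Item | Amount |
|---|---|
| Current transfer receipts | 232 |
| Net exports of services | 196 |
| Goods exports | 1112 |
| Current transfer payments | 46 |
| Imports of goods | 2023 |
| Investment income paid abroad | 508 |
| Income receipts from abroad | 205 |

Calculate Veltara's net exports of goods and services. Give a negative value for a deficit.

-715

Goods balance = 1112 - 2023 = -911
Services balance = 196
Trade balance (goods + services) = -911 + 196 = -715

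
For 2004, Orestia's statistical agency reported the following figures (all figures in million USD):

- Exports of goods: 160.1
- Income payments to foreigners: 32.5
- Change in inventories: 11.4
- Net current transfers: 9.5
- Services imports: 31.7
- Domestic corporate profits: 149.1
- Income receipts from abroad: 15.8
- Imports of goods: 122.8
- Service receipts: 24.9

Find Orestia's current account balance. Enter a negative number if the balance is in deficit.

Goods balance = 160.1 - 122.8 = 37.3
Services balance = 24.9 - 31.7 = -6.8
Trade balance (goods + services) = 37.3 + (-6.8) = 30.5
Net primary income = 15.8 - 32.5 = -16.7
Net secondary income = 9.5
Current account = 30.5 + (-16.7) + 9.5 = 23.3

23.3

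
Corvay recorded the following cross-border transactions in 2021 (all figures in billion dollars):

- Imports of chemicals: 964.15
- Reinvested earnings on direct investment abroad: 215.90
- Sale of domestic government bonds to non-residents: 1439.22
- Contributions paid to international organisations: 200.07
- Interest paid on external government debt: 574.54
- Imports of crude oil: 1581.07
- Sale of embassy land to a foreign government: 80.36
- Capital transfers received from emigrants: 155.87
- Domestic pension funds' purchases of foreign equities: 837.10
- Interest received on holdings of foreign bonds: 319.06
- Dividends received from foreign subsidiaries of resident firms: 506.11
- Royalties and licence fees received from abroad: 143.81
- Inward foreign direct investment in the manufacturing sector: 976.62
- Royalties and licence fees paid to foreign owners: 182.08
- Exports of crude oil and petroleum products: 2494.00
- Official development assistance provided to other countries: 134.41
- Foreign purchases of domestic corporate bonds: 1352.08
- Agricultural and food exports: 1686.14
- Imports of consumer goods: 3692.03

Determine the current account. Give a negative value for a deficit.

-1963.33

Goods: 1686.14 - 1581.07 - 964.15 + 2494.00 - 3692.03 = -2057.11
Services: -182.08 + 143.81 = -38.27
Primary income: 215.90 - 574.54 + 319.06 + 506.11 = 466.53
Secondary income: -200.07 - 134.41 = -334.48
Current account = (-2057.11) + (-38.27) + 466.53 + (-334.48) = -1963.33
(Excluded from the current account — financial account: sale of domestic government bonds to non-residents 1439.22, domestic pension funds' purchases of foreign equities 837.10, inward foreign direct investment in the manufacturing sector 976.62, foreign purchases of domestic corporate bonds 1352.08; capital account: sale of embassy land to a foreign government 80.36, capital transfers received from emigrants 155.87.)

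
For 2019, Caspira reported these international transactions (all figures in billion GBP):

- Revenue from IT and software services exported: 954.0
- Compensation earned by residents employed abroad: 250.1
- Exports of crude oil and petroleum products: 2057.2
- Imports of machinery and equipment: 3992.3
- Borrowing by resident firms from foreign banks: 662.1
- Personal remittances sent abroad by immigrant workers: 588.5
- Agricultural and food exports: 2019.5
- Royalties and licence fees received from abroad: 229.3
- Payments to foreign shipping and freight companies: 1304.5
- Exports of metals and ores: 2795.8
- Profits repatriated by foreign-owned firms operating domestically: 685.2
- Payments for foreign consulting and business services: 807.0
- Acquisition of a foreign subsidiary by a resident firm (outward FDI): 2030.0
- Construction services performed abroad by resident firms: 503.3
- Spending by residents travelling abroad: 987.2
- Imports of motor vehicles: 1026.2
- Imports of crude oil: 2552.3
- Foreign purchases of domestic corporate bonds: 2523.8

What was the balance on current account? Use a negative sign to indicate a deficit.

-3134.0

Goods: 2795.8 - 1026.2 + 2057.2 - 3992.3 - 2552.3 + 2019.5 = -698.3
Services: 229.3 - 987.2 - 1304.5 + 503.3 - 807.0 + 954.0 = -1412.1
Primary income: 250.1 - 685.2 = -435.1
Secondary income: -588.5
Current account = (-698.3) + (-1412.1) + (-435.1) + (-588.5) = -3134.0
(Excluded from the current account — financial account: borrowing by resident firms from foreign banks 662.1, acquisition of a foreign subsidiary by a resident firm (outward FDI) 2030.0, foreign purchases of domestic corporate bonds 2523.8.)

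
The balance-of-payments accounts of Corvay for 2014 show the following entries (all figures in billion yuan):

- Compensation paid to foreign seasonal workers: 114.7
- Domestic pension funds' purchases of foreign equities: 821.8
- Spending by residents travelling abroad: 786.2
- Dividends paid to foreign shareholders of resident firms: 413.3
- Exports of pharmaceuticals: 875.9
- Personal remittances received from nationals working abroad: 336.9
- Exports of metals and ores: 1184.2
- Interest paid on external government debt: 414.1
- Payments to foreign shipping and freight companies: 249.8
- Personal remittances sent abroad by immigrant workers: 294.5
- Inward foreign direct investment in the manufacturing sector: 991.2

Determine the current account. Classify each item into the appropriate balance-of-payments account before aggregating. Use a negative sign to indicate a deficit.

Goods: 875.9 + 1184.2 = 2060.1
Services: -249.8 - 786.2 = -1036.0
Primary income: -414.1 - 114.7 - 413.3 = -942.1
Secondary income: -294.5 + 336.9 = 42.4
Current account = 2060.1 + (-1036.0) + (-942.1) + 42.4 = 124.4
(Excluded from the current account — financial account: domestic pension funds' purchases of foreign equities 821.8, inward foreign direct investment in the manufacturing sector 991.2.)

124.4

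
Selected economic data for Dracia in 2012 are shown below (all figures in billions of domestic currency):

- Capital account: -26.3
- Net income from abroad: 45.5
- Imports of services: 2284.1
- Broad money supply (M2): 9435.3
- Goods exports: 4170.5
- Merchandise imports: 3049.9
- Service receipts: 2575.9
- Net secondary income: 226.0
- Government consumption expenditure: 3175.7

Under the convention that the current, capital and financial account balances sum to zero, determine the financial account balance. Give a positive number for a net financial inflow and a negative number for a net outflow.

-1657.6

Goods balance = 4170.5 - 3049.9 = 1120.6
Services balance = 2575.9 - 2284.1 = 291.8
Trade balance (goods + services) = 1120.6 + 291.8 = 1412.4
Net primary income = 45.5
Net secondary income = 226.0
Current account = 1412.4 + 45.5 + 226.0 = 1683.9
Financial account = -(1683.9 + (-26.3)) = -1657.6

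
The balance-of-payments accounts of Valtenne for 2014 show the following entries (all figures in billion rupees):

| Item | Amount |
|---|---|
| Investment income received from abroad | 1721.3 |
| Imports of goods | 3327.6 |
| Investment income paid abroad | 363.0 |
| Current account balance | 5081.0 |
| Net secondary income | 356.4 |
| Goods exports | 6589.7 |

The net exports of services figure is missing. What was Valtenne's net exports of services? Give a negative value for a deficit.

104.2

Current account = goods balance + services balance + net primary income + net secondary income
Sum of the known components = 4976.8
Net exports of services = CA - (known components) = 5081.0 - 4976.8 = 104.2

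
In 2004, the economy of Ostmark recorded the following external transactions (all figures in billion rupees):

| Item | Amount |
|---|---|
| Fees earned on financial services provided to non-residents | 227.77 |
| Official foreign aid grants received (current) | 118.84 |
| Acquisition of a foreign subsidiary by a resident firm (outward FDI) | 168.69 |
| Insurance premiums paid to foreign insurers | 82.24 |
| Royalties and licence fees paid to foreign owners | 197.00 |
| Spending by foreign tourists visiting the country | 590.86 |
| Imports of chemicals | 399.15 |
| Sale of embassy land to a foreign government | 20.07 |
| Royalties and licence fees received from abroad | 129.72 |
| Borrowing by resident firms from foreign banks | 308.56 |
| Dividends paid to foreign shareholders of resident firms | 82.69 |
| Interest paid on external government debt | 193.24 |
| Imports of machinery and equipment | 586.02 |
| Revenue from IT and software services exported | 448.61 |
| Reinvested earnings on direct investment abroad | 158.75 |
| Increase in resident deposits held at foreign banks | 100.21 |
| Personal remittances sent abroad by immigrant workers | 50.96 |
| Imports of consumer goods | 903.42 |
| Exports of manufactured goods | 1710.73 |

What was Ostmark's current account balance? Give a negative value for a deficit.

890.56

Goods: -586.02 - 399.15 - 903.42 + 1710.73 = -177.86
Services: 448.61 + 227.77 + 129.72 + 590.86 - 82.24 - 197.00 = 1117.72
Primary income: 158.75 - 193.24 - 82.69 = -117.18
Secondary income: -50.96 + 118.84 = 67.88
Current account = (-177.86) + 1117.72 + (-117.18) + 67.88 = 890.56
(Excluded from the current account — financial account: acquisition of a foreign subsidiary by a resident firm (outward FDI) 168.69, borrowing by resident firms from foreign banks 308.56, increase in resident deposits held at foreign banks 100.21; capital account: sale of embassy land to a foreign government 20.07.)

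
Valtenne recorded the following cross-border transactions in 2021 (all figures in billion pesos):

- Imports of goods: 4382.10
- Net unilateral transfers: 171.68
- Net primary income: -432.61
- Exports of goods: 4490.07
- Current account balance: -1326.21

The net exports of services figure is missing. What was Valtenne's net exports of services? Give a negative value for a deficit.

-1173.25

Current account = goods balance + services balance + net primary income + net secondary income
Sum of the known components = -152.96
Net exports of services = CA - (known components) = -1326.21 - (-152.96) = -1173.25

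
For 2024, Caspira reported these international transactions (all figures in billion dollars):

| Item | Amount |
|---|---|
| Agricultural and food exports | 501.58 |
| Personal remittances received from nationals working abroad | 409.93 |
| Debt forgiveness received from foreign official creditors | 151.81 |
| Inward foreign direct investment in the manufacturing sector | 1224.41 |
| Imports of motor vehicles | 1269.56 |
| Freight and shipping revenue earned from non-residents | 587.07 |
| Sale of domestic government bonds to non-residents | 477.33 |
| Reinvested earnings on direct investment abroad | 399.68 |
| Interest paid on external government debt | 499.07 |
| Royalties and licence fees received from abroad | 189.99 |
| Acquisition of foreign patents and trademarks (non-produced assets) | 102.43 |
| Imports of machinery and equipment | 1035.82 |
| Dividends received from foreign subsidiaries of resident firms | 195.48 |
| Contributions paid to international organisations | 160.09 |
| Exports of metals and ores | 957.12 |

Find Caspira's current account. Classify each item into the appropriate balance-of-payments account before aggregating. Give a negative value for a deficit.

Goods: -1035.82 + 501.58 + 957.12 - 1269.56 = -846.68
Services: 587.07 + 189.99 = 777.06
Primary income: 195.48 - 499.07 + 399.68 = 96.09
Secondary income: 409.93 - 160.09 = 249.84
Current account = (-846.68) + 777.06 + 96.09 + 249.84 = 276.31
(Excluded from the current account — capital account: debt forgiveness received from foreign official creditors 151.81, acquisition of foreign patents and trademarks (non-produced assets) 102.43; financial account: inward foreign direct investment in the manufacturing sector 1224.41, sale of domestic government bonds to non-residents 477.33.)

276.31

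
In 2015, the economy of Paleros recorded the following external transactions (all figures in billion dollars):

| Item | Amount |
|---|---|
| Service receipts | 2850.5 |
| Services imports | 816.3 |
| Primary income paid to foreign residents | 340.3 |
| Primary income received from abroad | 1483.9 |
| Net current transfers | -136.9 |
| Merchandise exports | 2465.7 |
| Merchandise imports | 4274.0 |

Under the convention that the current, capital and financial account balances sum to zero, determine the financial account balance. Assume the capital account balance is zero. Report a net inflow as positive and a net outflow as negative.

-1232.6

Goods balance = 2465.7 - 4274.0 = -1808.3
Services balance = 2850.5 - 816.3 = 2034.2
Trade balance (goods + services) = -1808.3 + 2034.2 = 225.9
Net primary income = 1483.9 - 340.3 = 1143.6
Net secondary income = -136.9
Current account = 225.9 + 1143.6 + (-136.9) = 1232.6
Financial account = -(1232.6) = -1232.6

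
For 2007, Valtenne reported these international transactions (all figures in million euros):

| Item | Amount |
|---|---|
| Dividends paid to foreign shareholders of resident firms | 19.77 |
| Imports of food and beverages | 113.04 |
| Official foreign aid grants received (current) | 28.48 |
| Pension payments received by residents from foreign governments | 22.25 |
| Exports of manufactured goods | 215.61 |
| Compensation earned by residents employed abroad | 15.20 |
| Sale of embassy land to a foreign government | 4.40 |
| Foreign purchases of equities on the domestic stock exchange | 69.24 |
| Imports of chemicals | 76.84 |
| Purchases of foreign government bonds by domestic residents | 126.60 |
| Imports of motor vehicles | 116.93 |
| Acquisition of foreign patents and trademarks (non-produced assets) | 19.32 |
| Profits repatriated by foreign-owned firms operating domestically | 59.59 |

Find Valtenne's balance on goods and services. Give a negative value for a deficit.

Goods: -116.93 - 113.04 + 215.61 - 76.84 = -91.20
Trade balance = -91.20 + 0.00 = -91.20
(Excluded from the trade balance — primary income: dividends paid to foreign shareholders of resident firms 19.77, compensation earned by residents employed abroad 15.20, profits repatriated by foreign-owned firms operating domestically 59.59; secondary income: official foreign aid grants received (current) 28.48, pension payments received by residents from foreign governments 22.25; capital account: sale of embassy land to a foreign government 4.40, acquisition of foreign patents and trademarks (non-produced assets) 19.32; financial account: foreign purchases of equities on the domestic stock exchange 69.24, purchases of foreign government bonds by domestic residents 126.60.)

-91.20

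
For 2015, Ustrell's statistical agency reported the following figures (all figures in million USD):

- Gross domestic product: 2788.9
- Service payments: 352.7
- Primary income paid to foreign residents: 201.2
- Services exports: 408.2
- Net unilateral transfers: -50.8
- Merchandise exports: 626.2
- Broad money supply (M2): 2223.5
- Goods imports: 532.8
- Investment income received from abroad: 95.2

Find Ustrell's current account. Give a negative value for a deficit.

Goods balance = 626.2 - 532.8 = 93.4
Services balance = 408.2 - 352.7 = 55.5
Trade balance (goods + services) = 93.4 + 55.5 = 148.9
Net primary income = 95.2 - 201.2 = -106.0
Net secondary income = -50.8
Current account = 148.9 + (-106.0) + (-50.8) = -7.9

-7.9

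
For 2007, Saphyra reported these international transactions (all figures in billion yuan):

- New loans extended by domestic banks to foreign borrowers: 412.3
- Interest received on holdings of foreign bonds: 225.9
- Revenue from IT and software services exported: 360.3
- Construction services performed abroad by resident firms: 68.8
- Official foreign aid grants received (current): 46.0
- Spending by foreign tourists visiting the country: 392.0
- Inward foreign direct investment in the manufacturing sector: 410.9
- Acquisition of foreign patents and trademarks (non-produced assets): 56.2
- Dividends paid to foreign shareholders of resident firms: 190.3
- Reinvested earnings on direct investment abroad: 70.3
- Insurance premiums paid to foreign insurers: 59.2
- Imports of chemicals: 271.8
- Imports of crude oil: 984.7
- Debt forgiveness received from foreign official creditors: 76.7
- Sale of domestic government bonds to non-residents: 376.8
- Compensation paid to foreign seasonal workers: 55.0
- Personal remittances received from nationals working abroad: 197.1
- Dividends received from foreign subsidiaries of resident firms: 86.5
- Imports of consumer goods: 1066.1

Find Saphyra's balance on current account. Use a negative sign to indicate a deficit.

Goods: -1066.1 - 984.7 - 271.8 = -2322.6
Services: 68.8 + 392.0 - 59.2 + 360.3 = 761.9
Primary income: -190.3 + 86.5 + 70.3 + 225.9 - 55.0 = 137.4
Secondary income: 197.1 + 46.0 = 243.1
Current account = (-2322.6) + 761.9 + 137.4 + 243.1 = -1180.2
(Excluded from the current account — financial account: new loans extended by domestic banks to foreign borrowers 412.3, inward foreign direct investment in the manufacturing sector 410.9, sale of domestic government bonds to non-residents 376.8; capital account: acquisition of foreign patents and trademarks (non-produced assets) 56.2, debt forgiveness received from foreign official creditors 76.7.)

-1180.2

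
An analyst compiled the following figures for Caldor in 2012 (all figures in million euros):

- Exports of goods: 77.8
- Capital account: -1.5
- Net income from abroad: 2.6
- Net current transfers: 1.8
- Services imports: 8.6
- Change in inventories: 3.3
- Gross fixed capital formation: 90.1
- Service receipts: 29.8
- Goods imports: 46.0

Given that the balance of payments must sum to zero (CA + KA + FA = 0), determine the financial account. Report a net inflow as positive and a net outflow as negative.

Goods balance = 77.8 - 46.0 = 31.8
Services balance = 29.8 - 8.6 = 21.2
Trade balance (goods + services) = 31.8 + 21.2 = 53.0
Net primary income = 2.6
Net secondary income = 1.8
Current account = 53.0 + 2.6 + 1.8 = 57.4
Financial account = -(57.4 + (-1.5)) = -55.9

-55.9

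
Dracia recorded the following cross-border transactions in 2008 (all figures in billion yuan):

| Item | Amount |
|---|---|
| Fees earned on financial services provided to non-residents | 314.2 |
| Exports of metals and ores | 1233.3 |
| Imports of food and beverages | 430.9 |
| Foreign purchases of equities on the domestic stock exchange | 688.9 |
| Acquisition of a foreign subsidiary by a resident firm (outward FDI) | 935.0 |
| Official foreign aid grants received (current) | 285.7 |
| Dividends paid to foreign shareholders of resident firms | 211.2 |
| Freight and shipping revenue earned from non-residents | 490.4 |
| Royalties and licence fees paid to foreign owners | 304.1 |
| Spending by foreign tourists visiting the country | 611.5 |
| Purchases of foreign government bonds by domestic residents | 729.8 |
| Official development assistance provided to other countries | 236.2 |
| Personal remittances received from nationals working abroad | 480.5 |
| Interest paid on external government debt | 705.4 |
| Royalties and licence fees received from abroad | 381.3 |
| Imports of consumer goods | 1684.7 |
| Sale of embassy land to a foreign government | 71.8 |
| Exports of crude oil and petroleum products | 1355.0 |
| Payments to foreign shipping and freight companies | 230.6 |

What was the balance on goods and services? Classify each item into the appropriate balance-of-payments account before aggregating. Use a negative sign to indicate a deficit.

1735.4

Goods: 1233.3 + 1355.0 - 430.9 - 1684.7 = 472.7
Services: -304.1 + 611.5 + 490.4 + 314.2 - 230.6 + 381.3 = 1262.7
Trade balance = 472.7 + 1262.7 = 1735.4
(Excluded from the trade balance — financial account: foreign purchases of equities on the domestic stock exchange 688.9, acquisition of a foreign subsidiary by a resident firm (outward FDI) 935.0, purchases of foreign government bonds by domestic residents 729.8; secondary income: official foreign aid grants received (current) 285.7, official development assistance provided to other countries 236.2, personal remittances received from nationals working abroad 480.5; primary income: dividends paid to foreign shareholders of resident firms 211.2, interest paid on external government debt 705.4; capital account: sale of embassy land to a foreign government 71.8.)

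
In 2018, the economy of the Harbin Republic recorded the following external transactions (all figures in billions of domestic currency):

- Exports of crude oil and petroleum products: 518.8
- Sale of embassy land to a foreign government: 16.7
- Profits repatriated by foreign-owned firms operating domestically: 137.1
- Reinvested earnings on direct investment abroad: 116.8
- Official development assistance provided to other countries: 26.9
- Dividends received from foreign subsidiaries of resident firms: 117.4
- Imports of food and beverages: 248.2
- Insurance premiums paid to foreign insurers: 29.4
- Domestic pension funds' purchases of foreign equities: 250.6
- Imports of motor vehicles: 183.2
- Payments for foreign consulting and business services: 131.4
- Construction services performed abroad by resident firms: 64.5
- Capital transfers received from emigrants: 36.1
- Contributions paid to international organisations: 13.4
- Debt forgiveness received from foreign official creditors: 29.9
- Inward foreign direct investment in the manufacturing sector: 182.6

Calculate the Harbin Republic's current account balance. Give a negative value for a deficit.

47.9

Goods: -183.2 - 248.2 + 518.8 = 87.4
Services: 64.5 - 29.4 - 131.4 = -96.3
Primary income: 116.8 - 137.1 + 117.4 = 97.1
Secondary income: -26.9 - 13.4 = -40.3
Current account = 87.4 + (-96.3) + 97.1 + (-40.3) = 47.9
(Excluded from the current account — capital account: sale of embassy land to a foreign government 16.7, capital transfers received from emigrants 36.1, debt forgiveness received from foreign official creditors 29.9; financial account: domestic pension funds' purchases of foreign equities 250.6, inward foreign direct investment in the manufacturing sector 182.6.)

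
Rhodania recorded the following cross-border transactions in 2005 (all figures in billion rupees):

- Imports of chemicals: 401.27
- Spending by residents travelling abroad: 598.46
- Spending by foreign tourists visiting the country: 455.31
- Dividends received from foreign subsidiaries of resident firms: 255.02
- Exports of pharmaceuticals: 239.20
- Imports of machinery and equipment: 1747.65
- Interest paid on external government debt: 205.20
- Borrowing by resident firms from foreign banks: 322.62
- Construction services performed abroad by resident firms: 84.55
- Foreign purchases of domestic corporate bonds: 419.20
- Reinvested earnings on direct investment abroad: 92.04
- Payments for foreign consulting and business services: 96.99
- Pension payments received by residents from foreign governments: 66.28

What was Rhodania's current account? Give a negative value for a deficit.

Goods: -1747.65 + 239.20 - 401.27 = -1909.72
Services: 84.55 + 455.31 - 96.99 - 598.46 = -155.59
Primary income: -205.20 + 255.02 + 92.04 = 141.86
Secondary income: 66.28
Current account = (-1909.72) + (-155.59) + 141.86 + 66.28 = -1857.17
(Excluded from the current account — financial account: borrowing by resident firms from foreign banks 322.62, foreign purchases of domestic corporate bonds 419.20.)

-1857.17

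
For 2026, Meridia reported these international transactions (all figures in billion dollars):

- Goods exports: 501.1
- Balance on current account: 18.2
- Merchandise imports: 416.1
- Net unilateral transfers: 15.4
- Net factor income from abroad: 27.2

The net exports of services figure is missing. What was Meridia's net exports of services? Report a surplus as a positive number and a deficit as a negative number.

-109.4

Current account = goods balance + services balance + net primary income + net secondary income
Sum of the known components = 127.6
Net exports of services = CA - (known components) = 18.2 - 127.6 = -109.4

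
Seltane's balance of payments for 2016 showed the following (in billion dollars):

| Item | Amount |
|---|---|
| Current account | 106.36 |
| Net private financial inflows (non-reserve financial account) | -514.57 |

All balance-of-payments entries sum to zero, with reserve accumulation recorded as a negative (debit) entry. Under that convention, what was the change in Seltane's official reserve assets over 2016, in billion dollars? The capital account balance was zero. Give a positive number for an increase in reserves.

Official reserve transactions balance = -(106.36 + (-514.57)) = 408.21
An accumulation of reserves is recorded as a debit (negative entry), so the change in the stock of reserves is the negative of that balance.
Change in official reserves = -(408.21) = -408.21

-408.21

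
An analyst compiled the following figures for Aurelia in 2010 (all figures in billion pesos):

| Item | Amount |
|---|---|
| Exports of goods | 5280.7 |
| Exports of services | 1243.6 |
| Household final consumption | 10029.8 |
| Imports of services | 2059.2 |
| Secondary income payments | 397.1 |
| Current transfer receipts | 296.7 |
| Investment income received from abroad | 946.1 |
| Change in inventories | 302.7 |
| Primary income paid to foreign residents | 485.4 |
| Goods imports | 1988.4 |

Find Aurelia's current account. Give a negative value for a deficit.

Goods balance = 5280.7 - 1988.4 = 3292.3
Services balance = 1243.6 - 2059.2 = -815.6
Trade balance (goods + services) = 3292.3 + (-815.6) = 2476.7
Net primary income = 946.1 - 485.4 = 460.7
Net secondary income = 296.7 - 397.1 = -100.4
Current account = 2476.7 + 460.7 + (-100.4) = 2837.0

2837.0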